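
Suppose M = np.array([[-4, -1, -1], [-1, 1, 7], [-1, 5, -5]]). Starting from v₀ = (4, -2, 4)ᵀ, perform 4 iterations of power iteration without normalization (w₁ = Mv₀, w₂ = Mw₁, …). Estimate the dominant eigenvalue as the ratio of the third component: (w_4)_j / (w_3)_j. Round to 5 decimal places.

w1 = Mv₀ = ((-4)·4 + (-1)·(-2) + (-1)·4; (-1)·4 + 1·(-2) + 7·4; (-1)·4 + 5·(-2) + (-5)·4) = (-18, 22, -34)
w2 = Mw1 = ((-4)·(-18) + (-1)·22 + (-1)·(-34); (-1)·(-18) + 1·22 + 7·(-34); (-1)·(-18) + 5·22 + (-5)·(-34)) = (84, -198, 298)
w3 = Mw2 = (-436, 1804, -2564)
w4 = Mw3 = (2504, -15708, 22276)
Ratio at component: 22276 / -2564 = -8.68799

λ ≈ -8.68799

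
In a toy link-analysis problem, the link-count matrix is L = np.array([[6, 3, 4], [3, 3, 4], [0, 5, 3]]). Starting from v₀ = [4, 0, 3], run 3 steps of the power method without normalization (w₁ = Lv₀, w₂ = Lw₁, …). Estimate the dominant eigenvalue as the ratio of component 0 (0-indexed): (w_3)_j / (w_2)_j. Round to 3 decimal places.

λ ≈ 9.815

w1 = Lv₀ = (6·4 + 3·0 + 4·3; 3·4 + 3·0 + 4·3; 0·4 + 5·0 + 3·3) = (36, 24, 9)
w2 = Lw1 = (6·36 + 3·24 + 4·9; 3·36 + 3·24 + 4·9; 0·36 + 5·24 + 3·9) = (324, 216, 147)
w3 = Lw2 = (3180, 2208, 1521)
Ratio at component: 3180 / 324 = 9.815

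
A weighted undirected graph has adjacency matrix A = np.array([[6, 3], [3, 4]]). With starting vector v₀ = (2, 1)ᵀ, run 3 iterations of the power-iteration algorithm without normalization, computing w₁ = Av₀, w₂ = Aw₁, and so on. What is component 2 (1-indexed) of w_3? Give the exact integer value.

700

w1 = Av₀ = (6·2 + 3·1; 3·2 + 4·1) = (15, 10)
w2 = Aw1 = (6·15 + 3·10; 3·15 + 4·10) = (120, 85)
w3 = Aw2 = (975, 700)
The requested component of w3 is 700.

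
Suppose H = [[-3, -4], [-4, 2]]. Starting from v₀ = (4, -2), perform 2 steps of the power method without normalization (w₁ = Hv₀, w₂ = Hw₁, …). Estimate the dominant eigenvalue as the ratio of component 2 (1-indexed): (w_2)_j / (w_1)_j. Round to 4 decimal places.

1.2000

w1 = Hv₀ = ((-3)·4 + (-4)·(-2); (-4)·4 + 2·(-2)) = (-4, -20)
w2 = Hw1 = ((-3)·(-4) + (-4)·(-20); (-4)·(-4) + 2·(-20)) = (92, -24)
Ratio at component: -24 / -20 = 1.2000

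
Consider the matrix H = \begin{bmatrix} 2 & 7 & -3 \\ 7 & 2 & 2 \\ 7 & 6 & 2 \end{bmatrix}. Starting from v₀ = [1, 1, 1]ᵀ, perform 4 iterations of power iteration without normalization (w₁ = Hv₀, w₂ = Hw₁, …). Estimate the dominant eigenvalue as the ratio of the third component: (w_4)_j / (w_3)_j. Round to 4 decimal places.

w1 = Hv₀ = (6, 11, 15)
w2 = Hw1 = (44, 94, 138)
w3 = Hw2 = (332, 772, 1148)
w4 = Hw3 = (2624, 6164, 9252)
Ratio at component: 9252 / 1148 = 8.0592

λ ≈ 8.0592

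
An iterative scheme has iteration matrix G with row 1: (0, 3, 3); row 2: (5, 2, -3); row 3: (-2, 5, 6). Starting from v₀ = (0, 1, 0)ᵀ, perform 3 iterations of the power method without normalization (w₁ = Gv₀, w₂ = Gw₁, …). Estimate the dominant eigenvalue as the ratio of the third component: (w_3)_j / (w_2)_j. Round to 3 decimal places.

w1 = Gv₀ = (0·0 + 3·1 + 3·0; 5·0 + 2·1 + (-3)·0; (-2)·0 + 5·1 + 6·0) = (3, 2, 5)
w2 = Gw1 = (0·3 + 3·2 + 3·5; 5·3 + 2·2 + (-3)·5; (-2)·3 + 5·2 + 6·5) = (21, 4, 34)
w3 = Gw2 = (114, 11, 182)
Ratio at component: 182 / 34 = 5.353

5.353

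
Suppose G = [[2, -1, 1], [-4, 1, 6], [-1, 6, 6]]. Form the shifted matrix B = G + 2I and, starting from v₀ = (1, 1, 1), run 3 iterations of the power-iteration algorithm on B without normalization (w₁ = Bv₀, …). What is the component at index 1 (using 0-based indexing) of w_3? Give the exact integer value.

915

B = G + 2I has rows (4, -1, 1); (-4, 3, 6); (-1, 6, 8)
w1 = Bv₀ = (4·1 + (-1)·1 + 1·1; (-4)·1 + 3·1 + 6·1; (-1)·1 + 6·1 + 8·1) = (4, 5, 13)
w2 = Bw1 = (4·4 + (-1)·5 + 1·13; (-4)·4 + 3·5 + 6·13; (-1)·4 + 6·5 + 8·13) = (24, 77, 130)
w3 = Bw2 = (149, 915, 1478)
Requested component of w3: 915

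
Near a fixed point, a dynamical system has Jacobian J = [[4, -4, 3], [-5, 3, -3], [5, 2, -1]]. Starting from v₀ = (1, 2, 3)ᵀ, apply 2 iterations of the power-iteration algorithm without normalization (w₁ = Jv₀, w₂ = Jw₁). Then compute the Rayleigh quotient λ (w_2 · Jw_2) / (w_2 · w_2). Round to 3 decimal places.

w1 = Jv₀ = (4·1 + (-4)·2 + 3·3; (-5)·1 + 3·2 + (-3)·3; 5·1 + 2·2 + (-1)·3) = (5, -8, 6)
w2 = Jw1 = (4·5 + (-4)·(-8) + 3·6; (-5)·5 + 3·(-8) + (-3)·6; 5·5 + 2·(-8) + (-1)·6) = (70, -67, 3)
Jw2 = (557, -560, 213)
w2·Jw2 = 70·557 + (-67)·(-560) + 3·213 = 77149; w2·w2 = 70·70 + (-67)·(-67) + 3·3 = 9398
λ ≈ 77149/9398 = 8.209

λ ≈ 8.209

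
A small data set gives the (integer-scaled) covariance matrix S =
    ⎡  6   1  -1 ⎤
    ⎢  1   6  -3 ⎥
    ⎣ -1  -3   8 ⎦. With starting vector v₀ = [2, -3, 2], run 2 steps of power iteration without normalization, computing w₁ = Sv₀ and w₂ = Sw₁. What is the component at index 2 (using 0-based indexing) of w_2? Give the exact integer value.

w1 = Sv₀ = (7, -22, 23)
w2 = Sw1 = (-3, -194, 243)
The requested component of w2 is 243.

243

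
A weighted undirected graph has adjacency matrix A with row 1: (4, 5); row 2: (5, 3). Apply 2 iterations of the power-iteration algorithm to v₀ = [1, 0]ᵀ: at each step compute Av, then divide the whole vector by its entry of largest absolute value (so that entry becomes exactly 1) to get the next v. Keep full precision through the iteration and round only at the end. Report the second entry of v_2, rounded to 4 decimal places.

0.8537

Av0 = (4.00000, 5.00000); divide by 5.00000 → v1 = (0.80000, 1.00000)
Av1 = (8.20000, 7.00000); divide by 8.20000 → v2 = (1.00000, 0.85366)
Requested entry of v2: 35/41 = 0.8537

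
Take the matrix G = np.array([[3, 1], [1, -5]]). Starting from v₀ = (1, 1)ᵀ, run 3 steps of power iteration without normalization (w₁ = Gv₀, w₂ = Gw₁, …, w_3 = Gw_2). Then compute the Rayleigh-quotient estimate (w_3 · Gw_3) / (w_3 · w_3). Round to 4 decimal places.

w1 = Gv₀ = (3·1 + 1·1; 1·1 + (-5)·1) = (4, -4)
w2 = Gw1 = (3·4 + 1·(-4); 1·4 + (-5)·(-4)) = (8, 24)
w3 = Gw2 = (48, -112)
Gw3 = (32, 608)
w3·Gw3 = 48·32 + (-112)·608 = -66560; w3·w3 = 48·48 + (-112)·(-112) = 14848
λ ≈ -66560/14848 = -4.4828

-4.4828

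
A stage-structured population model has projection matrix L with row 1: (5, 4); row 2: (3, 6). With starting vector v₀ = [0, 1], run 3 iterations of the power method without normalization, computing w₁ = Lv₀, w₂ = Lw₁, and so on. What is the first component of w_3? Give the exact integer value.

412

w1 = Lv₀ = (4, 6)
w2 = Lw1 = (44, 48)
w3 = Lw2 = (412, 420)
The requested component of w3 is 412.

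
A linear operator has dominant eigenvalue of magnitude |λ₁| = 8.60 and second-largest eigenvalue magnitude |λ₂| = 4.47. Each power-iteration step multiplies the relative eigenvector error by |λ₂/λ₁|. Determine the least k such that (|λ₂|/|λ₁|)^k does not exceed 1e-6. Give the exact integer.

22

|λ₂/λ₁| = 4.47/8.60 = 0.51977
Need k ≥ ln(1e-6) / ln(0.51977) = -13.8155 / -0.6544 ≈ 21.113
Smallest integer k satisfying the bound: 22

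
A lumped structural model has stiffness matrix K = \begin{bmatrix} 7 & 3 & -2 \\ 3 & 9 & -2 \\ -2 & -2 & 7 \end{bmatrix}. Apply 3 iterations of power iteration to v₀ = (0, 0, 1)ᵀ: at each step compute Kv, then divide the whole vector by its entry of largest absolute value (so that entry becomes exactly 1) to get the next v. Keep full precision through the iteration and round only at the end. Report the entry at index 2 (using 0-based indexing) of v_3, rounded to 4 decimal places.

-0.9731

Kv0 = (-2.00000, -2.00000, 7.00000); divide by 7.00000 → v1 = (-0.28571, -0.28571, 1.00000)
Kv1 = (-4.85714, -5.42857, 8.14286); divide by 8.14286 → v2 = (-0.59649, -0.66667, 1.00000)
Kv2 = (-8.17544, -9.78947, 9.52632); divide by -9.78947 → v3 = (0.83513, 1.00000, -0.97312)
Requested entry of v3: 543/-558 = -0.9731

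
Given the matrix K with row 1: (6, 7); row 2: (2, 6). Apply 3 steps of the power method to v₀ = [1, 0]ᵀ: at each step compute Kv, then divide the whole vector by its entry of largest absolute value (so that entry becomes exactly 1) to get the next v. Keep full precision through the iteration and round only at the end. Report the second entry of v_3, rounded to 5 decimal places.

Kv0 = (6.000000, 2.000000); divide by 6.000000 → v1 = (1.000000, 0.333333)
Kv1 = (8.333333, 4.000000); divide by 8.333333 → v2 = (1.000000, 0.480000)
Kv2 = (9.360000, 4.880000); divide by 9.360000 → v3 = (1.000000, 0.521368)
Requested entry of v3: 244/468 = 0.52137

0.52137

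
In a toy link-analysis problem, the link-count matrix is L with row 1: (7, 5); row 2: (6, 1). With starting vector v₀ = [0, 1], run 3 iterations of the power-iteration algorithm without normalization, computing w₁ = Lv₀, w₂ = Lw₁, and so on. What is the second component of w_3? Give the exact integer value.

271

w1 = Lv₀ = (5, 1)
w2 = Lw1 = (40, 31)
w3 = Lw2 = (435, 271)
The requested component of w3 is 271.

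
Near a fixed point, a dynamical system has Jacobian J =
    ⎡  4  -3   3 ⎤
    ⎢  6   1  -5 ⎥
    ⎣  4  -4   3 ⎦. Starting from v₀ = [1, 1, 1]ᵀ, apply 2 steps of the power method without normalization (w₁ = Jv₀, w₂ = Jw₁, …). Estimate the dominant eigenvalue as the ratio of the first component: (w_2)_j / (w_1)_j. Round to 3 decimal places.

w1 = Jv₀ = (4·1 + (-3)·1 + 3·1; 6·1 + 1·1 + (-5)·1; 4·1 + (-4)·1 + 3·1) = (4, 2, 3)
w2 = Jw1 = (4·4 + (-3)·2 + 3·3; 6·4 + 1·2 + (-5)·3; 4·4 + (-4)·2 + 3·3) = (19, 11, 17)
Ratio at component: 19 / 4 = 4.750

λ ≈ 4.750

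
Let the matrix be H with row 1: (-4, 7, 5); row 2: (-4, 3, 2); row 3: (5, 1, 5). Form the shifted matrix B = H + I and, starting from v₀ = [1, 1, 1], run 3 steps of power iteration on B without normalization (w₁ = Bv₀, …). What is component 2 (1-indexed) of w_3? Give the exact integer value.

B = H + I has rows (-3, 7, 5); (-4, 4, 2); (5, 1, 6)
w1 = Bv₀ = ((-3)·1 + 7·1 + 5·1; (-4)·1 + 4·1 + 2·1; 5·1 + 1·1 + 6·1) = (9, 2, 12)
w2 = Bw1 = ((-3)·9 + 7·2 + 5·12; (-4)·9 + 4·2 + 2·12; 5·9 + 1·2 + 6·12) = (47, -4, 119)
w3 = Bw2 = (426, 34, 945)
Requested component of w3: 34

34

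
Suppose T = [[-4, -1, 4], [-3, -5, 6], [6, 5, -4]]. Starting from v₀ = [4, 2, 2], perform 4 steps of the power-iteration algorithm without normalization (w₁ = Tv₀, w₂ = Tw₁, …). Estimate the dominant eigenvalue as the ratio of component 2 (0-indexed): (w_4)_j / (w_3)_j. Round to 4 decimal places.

w1 = Tv₀ = (-10, -10, 26)
w2 = Tw1 = (154, 236, -214)
w3 = Tw2 = (-1708, -2926, 2960)
w4 = Tw3 = (21598, 37514, -36718)
Ratio at component: -36718 / 2960 = -12.4047

-12.4047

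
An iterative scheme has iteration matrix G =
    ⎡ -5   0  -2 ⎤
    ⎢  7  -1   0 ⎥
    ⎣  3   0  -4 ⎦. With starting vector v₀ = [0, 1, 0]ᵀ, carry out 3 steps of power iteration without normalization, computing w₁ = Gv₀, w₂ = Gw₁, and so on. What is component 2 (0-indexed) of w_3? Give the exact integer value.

w1 = Gv₀ = ((-5)·0 + 0·1 + (-2)·0; 7·0 + (-1)·1 + 0·0; 3·0 + 0·1 + (-4)·0) = (0, -1, 0)
w2 = Gw1 = ((-5)·0 + 0·(-1) + (-2)·0; 7·0 + (-1)·(-1) + 0·0; 3·0 + 0·(-1) + (-4)·0) = (0, 1, 0)
w3 = Gw2 = (0, -1, 0)
The requested component of w3 is 0.

0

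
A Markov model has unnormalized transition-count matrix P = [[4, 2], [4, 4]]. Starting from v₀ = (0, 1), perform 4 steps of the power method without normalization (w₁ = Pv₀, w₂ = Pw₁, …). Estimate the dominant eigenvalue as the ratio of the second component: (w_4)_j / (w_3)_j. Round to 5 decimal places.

6.80000

w1 = Pv₀ = (2, 4)
w2 = Pw1 = (16, 24)
w3 = Pw2 = (112, 160)
w4 = Pw3 = (768, 1088)
Ratio at component: 1088 / 160 = 6.80000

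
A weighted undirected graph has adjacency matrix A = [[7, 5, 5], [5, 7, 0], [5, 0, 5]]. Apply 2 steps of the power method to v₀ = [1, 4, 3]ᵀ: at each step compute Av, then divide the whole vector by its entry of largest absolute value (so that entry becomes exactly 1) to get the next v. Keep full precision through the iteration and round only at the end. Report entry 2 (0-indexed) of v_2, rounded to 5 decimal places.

Av0 = (42.000000, 33.000000, 20.000000); divide by 42.000000 → v1 = (1.000000, 0.785714, 0.476190)
Av1 = (13.309524, 10.500000, 7.380952); divide by 13.309524 → v2 = (1.000000, 0.788909, 0.554562)
Requested entry of v2: 310/559 = 0.55456

0.55456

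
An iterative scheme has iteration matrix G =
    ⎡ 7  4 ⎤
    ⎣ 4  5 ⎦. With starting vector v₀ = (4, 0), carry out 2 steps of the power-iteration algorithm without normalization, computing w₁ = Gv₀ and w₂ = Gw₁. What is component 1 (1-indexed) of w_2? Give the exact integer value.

w1 = Gv₀ = (28, 16)
w2 = Gw1 = (260, 192)
The requested component of w2 is 260.

260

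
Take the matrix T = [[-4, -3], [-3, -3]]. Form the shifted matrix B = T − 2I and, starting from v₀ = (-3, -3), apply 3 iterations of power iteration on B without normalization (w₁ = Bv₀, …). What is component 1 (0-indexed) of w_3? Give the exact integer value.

B = T − 2I has rows (-6, -3); (-3, -5)
w1 = Bv₀ = ((-6)·(-3) + (-3)·(-3); (-3)·(-3) + (-5)·(-3)) = (27, 24)
w2 = Bw1 = ((-6)·27 + (-3)·24; (-3)·27 + (-5)·24) = (-234, -201)
w3 = Bw2 = (2007, 1707)
Requested component of w3: 1707

1707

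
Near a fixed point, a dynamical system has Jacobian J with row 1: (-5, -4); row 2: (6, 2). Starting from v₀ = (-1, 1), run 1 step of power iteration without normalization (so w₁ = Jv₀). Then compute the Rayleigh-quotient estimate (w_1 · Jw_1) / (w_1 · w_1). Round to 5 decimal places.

1.11765

w1 = Jv₀ = (1, -4)
Jw1 = (11, -2)
w1·Jw1 = 1·11 + (-4)·(-2) = 19; w1·w1 = 1·1 + (-4)·(-4) = 17
λ ≈ 19/17 = 1.11765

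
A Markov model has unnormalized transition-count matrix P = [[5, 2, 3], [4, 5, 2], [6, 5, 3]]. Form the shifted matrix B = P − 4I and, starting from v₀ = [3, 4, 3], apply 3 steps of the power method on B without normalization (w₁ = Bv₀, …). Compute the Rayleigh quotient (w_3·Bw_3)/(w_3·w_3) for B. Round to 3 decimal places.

B = P − 4I has rows (1, 2, 3); (4, 1, 2); (6, 5, -1)
w1 = Bv₀ = (20, 22, 35)
w2 = Bw1 = (169, 172, 195)
w3 = Bw2 = (1098, 1238, 1679)
Bw3 = (8611, 8988, 11099)
w3·Bw3 = 39217243; w3·w3 = 5557289; μ ≈ 39217243/5557289 = 7.057

7.057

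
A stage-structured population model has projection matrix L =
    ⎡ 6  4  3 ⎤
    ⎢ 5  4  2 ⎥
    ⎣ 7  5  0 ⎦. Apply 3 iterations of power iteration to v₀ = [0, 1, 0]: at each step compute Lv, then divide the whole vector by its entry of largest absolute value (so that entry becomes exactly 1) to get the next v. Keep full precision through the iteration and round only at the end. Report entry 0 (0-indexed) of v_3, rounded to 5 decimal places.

Lv0 = (4.000000, 4.000000, 5.000000); divide by 5.000000 → v1 = (0.800000, 0.800000, 1.000000)
Lv1 = (11.000000, 9.200000, 9.600000); divide by 11.000000 → v2 = (1.000000, 0.836364, 0.872727)
Lv2 = (11.963636, 10.090909, 11.181818); divide by 11.963636 → v3 = (1.000000, 0.843465, 0.934650)
Requested entry of v3: 658/658 = 1.00000

1.00000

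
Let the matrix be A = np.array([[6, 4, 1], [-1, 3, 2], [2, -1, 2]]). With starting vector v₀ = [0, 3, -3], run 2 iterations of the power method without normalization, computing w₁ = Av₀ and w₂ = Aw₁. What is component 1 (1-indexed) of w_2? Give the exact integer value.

w1 = Av₀ = (6·0 + 4·3 + 1·(-3); (-1)·0 + 3·3 + 2·(-3); 2·0 + (-1)·3 + 2·(-3)) = (9, 3, -9)
w2 = Aw1 = (6·9 + 4·3 + 1·(-9); (-1)·9 + 3·3 + 2·(-9); 2·9 + (-1)·3 + 2·(-9)) = (57, -18, -3)
The requested component of w2 is 57.

57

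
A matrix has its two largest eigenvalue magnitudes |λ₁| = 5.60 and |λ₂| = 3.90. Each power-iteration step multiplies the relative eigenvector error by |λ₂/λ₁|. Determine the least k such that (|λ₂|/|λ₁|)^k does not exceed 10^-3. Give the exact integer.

20

|λ₂/λ₁| = 3.90/5.60 = 0.69643
Need k ≥ ln(10^-3) / ln(0.69643) = -6.9078 / -0.3618 ≈ 19.093
Smallest integer k satisfying the bound: 20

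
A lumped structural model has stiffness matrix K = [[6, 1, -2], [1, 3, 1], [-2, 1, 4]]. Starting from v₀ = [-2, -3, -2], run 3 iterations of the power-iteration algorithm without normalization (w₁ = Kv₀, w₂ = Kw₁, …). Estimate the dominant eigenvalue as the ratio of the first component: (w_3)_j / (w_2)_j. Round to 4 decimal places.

λ ≈ 6.2923

w1 = Kv₀ = (6·(-2) + 1·(-3) + (-2)·(-2); 1·(-2) + 3·(-3) + 1·(-2); (-2)·(-2) + 1·(-3) + 4·(-2)) = (-11, -13, -7)
w2 = Kw1 = (6·(-11) + 1·(-13) + (-2)·(-7); 1·(-11) + 3·(-13) + 1·(-7); (-2)·(-11) + 1·(-13) + 4·(-7)) = (-65, -57, -19)
w3 = Kw2 = (-409, -255, -3)
Ratio at component: -409 / -65 = 6.2923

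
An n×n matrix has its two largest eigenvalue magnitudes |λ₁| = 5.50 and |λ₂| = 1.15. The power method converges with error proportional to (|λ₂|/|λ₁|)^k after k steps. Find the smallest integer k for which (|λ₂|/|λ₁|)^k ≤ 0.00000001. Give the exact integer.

12

|λ₂/λ₁| = 1.15/5.50 = 0.20909
Need k ≥ ln(0.00000001) / ln(0.20909) = -18.4207 / -1.5650 ≈ 11.771
Smallest integer k satisfying the bound: 12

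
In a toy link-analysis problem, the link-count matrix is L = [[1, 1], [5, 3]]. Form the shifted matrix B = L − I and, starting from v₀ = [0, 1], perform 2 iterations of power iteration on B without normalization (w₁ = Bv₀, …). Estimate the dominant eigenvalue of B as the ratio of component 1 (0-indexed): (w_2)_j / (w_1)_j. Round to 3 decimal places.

B = L − I has rows (0, 1); (5, 2)
w1 = Bv₀ = (0·0 + 1·1; 5·0 + 2·1) = (1, 2)
w2 = Bw1 = (0·1 + 1·2; 5·1 + 2·2) = (2, 9)
Ratio: 9/2 = 4.500

μ ≈ 4.500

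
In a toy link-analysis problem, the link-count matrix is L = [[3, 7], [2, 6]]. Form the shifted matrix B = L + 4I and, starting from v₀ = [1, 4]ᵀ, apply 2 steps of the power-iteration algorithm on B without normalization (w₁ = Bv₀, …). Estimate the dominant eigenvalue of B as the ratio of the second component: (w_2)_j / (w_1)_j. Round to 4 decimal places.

μ ≈ 11.6667

B = L + 4I has rows (7, 7); (2, 10)
w1 = Bv₀ = (35, 42)
w2 = Bw1 = (539, 490)
Ratio: 490/42 = 11.6667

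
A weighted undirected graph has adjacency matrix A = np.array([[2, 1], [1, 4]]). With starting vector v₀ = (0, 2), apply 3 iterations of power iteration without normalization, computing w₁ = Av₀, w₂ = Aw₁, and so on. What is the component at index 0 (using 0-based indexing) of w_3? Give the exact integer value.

w1 = Av₀ = (2·0 + 1·2; 1·0 + 4·2) = (2, 8)
w2 = Aw1 = (2·2 + 1·8; 1·2 + 4·8) = (12, 34)
w3 = Aw2 = (58, 148)
The requested component of w3 is 58.

58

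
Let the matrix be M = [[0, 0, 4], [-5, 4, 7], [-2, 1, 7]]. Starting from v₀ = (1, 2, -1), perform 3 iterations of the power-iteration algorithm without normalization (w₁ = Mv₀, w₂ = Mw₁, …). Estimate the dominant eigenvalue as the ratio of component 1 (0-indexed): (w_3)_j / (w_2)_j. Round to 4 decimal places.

λ ≈ 7.8889

w1 = Mv₀ = (0·1 + 0·2 + 4·(-1); (-5)·1 + 4·2 + 7·(-1); (-2)·1 + 1·2 + 7·(-1)) = (-4, -4, -7)
w2 = Mw1 = (0·(-4) + 0·(-4) + 4·(-7); (-5)·(-4) + 4·(-4) + 7·(-7); (-2)·(-4) + 1·(-4) + 7·(-7)) = (-28, -45, -45)
w3 = Mw2 = (-180, -355, -304)
Ratio at component: -355 / -45 = 7.8889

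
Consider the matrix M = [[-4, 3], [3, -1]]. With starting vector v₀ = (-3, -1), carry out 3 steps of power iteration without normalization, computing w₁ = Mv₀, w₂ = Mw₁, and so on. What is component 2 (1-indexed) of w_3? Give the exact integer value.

-215

w1 = Mv₀ = (9, -8)
w2 = Mw1 = (-60, 35)
w3 = Mw2 = (345, -215)
The requested component of w3 is -215.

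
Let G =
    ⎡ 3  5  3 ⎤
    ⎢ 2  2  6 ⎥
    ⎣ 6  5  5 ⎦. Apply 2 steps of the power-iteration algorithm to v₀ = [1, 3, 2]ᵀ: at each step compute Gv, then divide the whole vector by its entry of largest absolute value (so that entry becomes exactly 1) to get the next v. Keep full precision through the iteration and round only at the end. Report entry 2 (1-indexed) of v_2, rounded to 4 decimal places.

0.6867

Gv0 = (24.00000, 20.00000, 31.00000); divide by 31.00000 → v1 = (0.77419, 0.64516, 1.00000)
Gv1 = (8.54839, 8.83871, 12.87097); divide by 12.87097 → v2 = (0.66416, 0.68672, 1.00000)
Requested entry of v2: 274/399 = 0.6867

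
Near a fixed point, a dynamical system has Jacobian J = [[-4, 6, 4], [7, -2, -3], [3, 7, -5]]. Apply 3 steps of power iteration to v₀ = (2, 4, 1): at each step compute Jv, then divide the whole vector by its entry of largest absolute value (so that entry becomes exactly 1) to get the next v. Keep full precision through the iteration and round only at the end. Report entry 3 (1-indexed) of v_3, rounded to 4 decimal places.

Jv0 = (20.00000, 3.00000, 29.00000); divide by 29.00000 → v1 = (0.68966, 0.10345, 1.00000)
Jv1 = (1.86207, 1.62069, -2.20690); divide by -2.20690 → v2 = (-0.84375, -0.73438, 1.00000)
Jv2 = (2.96875, -7.43750, -12.67188); divide by -12.67188 → v3 = (-0.23428, 0.58693, 1.00000)
Requested entry of v3: 811/811 = 1.0000

1.0000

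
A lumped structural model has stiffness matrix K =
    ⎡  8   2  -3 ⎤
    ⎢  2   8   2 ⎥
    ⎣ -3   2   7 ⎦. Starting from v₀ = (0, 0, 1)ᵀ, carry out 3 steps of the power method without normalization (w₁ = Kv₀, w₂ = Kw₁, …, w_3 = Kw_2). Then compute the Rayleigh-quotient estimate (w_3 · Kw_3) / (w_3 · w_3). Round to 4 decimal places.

10.2818

w1 = Kv₀ = (-3, 2, 7)
w2 = Kw1 = (-41, 24, 62)
w3 = Kw2 = (-466, 234, 605)
Kw3 = (-5075, 2150, 6101)
w3·Kw3 = (-466)·(-5075) + 234·2150 + 605·6101 = 6559155; w3·w3 = (-466)·(-466) + 234·234 + 605·605 = 637937
λ ≈ 6559155/637937 = 10.2818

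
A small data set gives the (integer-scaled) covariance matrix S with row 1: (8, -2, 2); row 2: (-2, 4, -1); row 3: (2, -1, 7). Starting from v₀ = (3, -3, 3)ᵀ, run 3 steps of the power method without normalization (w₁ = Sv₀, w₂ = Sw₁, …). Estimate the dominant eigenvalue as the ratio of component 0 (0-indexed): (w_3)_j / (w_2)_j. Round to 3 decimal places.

λ ≈ 10.508

w1 = Sv₀ = (36, -21, 30)
w2 = Sw1 = (390, -186, 303)
w3 = Sw2 = (4098, -1827, 3087)
Ratio at component: 4098 / 390 = 10.508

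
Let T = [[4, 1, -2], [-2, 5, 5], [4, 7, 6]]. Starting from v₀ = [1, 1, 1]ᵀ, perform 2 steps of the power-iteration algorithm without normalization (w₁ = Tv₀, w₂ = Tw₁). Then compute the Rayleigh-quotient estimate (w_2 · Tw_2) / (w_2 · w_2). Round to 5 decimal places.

w1 = Tv₀ = (3, 8, 17)
w2 = Tw1 = (-14, 119, 170)
Tw2 = (-277, 1473, 1797)
w2·Tw2 = (-14)·(-277) + 119·1473 + 170·1797 = 484655; w2·w2 = (-14)·(-14) + 119·119 + 170·170 = 43257
λ ≈ 484655/43257 = 11.20408

λ ≈ 11.20408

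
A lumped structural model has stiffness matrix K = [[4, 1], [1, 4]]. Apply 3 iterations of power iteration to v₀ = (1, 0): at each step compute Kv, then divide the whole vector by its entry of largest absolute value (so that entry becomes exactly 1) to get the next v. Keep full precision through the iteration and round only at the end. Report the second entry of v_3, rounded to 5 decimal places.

Kv0 = (4.000000, 1.000000); divide by 4.000000 → v1 = (1.000000, 0.250000)
Kv1 = (4.250000, 2.000000); divide by 4.250000 → v2 = (1.000000, 0.470588)
Kv2 = (4.470588, 2.882353); divide by 4.470588 → v3 = (1.000000, 0.644737)
Requested entry of v3: 49/76 = 0.64474

0.64474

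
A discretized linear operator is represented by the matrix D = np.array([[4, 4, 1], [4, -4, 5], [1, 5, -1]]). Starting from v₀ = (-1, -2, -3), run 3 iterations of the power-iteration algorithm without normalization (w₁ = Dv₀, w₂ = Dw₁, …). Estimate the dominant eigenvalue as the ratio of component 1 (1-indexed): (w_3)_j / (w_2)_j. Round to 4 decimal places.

w1 = Dv₀ = (-15, -11, -8)
w2 = Dw1 = (-112, -56, -62)
w3 = Dw2 = (-734, -534, -330)
Ratio at component: -734 / -112 = 6.5536

λ ≈ 6.5536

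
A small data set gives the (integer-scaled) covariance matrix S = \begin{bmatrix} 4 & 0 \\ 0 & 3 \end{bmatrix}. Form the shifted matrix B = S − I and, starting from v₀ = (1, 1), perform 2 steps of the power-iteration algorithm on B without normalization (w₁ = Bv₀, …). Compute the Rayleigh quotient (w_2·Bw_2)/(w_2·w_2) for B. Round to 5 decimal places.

B = S − I has rows (3, 0); (0, 2)
w1 = Bv₀ = (3, 2)
w2 = Bw1 = (9, 4)
Bw2 = (27, 8)
w2·Bw2 = 275; w2·w2 = 97; μ ≈ 275/97 = 2.83505

μ ≈ 2.83505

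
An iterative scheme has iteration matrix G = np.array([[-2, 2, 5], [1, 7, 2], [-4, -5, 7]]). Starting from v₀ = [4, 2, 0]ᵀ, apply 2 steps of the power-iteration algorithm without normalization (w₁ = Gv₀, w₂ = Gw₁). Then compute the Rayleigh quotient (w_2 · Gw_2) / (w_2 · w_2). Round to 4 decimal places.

w1 = Gv₀ = ((-2)·4 + 2·2 + 5·0; 1·4 + 7·2 + 2·0; (-4)·4 + (-5)·2 + 7·0) = (-4, 18, -26)
w2 = Gw1 = ((-2)·(-4) + 2·18 + 5·(-26); 1·(-4) + 7·18 + 2·(-26); (-4)·(-4) + (-5)·18 + 7·(-26)) = (-86, 70, -256)
Gw2 = (-968, -108, -1798)
w2·Gw2 = (-86)·(-968) + 70·(-108) + (-256)·(-1798) = 535976; w2·w2 = (-86)·(-86) + 70·70 + (-256)·(-256) = 77832
λ ≈ 535976/77832 = 6.8863

λ ≈ 6.8863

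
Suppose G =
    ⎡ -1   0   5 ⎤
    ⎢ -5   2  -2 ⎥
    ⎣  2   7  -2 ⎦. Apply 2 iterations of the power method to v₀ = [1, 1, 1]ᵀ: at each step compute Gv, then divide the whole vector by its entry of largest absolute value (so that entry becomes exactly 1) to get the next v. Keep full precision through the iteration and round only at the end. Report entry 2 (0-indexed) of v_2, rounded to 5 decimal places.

0.93182

Gv0 = (4.000000, -5.000000, 7.000000); divide by 7.000000 → v1 = (0.571429, -0.714286, 1.000000)
Gv1 = (4.428571, -6.285714, -5.857143); divide by -6.285714 → v2 = (-0.704545, 1.000000, 0.931818)
Requested entry of v2: -41/-44 = 0.93182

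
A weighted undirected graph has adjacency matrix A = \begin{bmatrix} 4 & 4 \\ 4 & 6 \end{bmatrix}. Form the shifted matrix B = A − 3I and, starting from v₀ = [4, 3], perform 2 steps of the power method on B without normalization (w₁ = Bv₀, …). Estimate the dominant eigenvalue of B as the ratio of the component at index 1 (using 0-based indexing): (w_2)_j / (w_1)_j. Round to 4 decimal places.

5.5600

B = A − 3I has rows (1, 4); (4, 3)
w1 = Bv₀ = (1·4 + 4·3; 4·4 + 3·3) = (16, 25)
w2 = Bw1 = (1·16 + 4·25; 4·16 + 3·25) = (116, 139)
Ratio: 139/25 = 5.5600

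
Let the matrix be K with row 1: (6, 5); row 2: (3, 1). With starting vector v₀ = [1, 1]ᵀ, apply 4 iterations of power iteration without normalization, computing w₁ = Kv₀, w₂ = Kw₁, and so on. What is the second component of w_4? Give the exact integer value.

2398

w1 = Kv₀ = (6·1 + 5·1; 3·1 + 1·1) = (11, 4)
w2 = Kw1 = (6·11 + 5·4; 3·11 + 1·4) = (86, 37)
w3 = Kw2 = (701, 295)
w4 = Kw3 = (5681, 2398)
The requested component of w4 is 2398.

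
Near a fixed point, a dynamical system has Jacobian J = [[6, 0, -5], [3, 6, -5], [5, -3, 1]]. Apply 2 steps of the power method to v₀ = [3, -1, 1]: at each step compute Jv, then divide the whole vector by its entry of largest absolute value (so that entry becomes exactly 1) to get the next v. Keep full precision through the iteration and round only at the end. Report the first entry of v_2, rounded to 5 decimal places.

Jv0 = (13.000000, -2.000000, 19.000000); divide by 19.000000 → v1 = (0.684211, -0.105263, 1.000000)
Jv1 = (-0.894737, -3.578947, 4.736842); divide by 4.736842 → v2 = (-0.188889, -0.755556, 1.000000)
Requested entry of v2: -17/90 = -0.18889

-0.18889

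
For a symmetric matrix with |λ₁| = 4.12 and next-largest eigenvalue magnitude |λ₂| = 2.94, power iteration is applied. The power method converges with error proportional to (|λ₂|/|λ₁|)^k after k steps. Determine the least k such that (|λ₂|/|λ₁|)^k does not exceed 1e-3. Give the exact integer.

21

|λ₂/λ₁| = 2.94/4.12 = 0.71359
Need k ≥ ln(1e-3) / ln(0.71359) = -6.9078 / -0.3374 ≈ 20.471
Smallest integer k satisfying the bound: 21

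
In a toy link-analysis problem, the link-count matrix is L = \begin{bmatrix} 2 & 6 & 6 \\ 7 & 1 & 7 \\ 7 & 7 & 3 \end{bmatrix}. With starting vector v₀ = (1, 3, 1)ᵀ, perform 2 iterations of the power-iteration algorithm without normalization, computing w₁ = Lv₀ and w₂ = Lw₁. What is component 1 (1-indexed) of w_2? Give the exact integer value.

w1 = Lv₀ = (2·1 + 6·3 + 6·1; 7·1 + 1·3 + 7·1; 7·1 + 7·3 + 3·1) = (26, 17, 31)
w2 = Lw1 = (2·26 + 6·17 + 6·31; 7·26 + 1·17 + 7·31; 7·26 + 7·17 + 3·31) = (340, 416, 394)
The requested component of w2 is 340.

340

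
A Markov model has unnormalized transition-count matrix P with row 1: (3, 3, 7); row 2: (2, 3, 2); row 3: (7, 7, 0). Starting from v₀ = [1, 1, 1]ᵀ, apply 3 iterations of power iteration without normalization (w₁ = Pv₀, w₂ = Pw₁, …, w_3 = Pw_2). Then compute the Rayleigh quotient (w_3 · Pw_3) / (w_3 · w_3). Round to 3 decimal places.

11.012

w1 = Pv₀ = (3·1 + 3·1 + 7·1; 2·1 + 3·1 + 2·1; 7·1 + 7·1 + 0·1) = (13, 7, 14)
w2 = Pw1 = (3·13 + 3·7 + 7·14; 2·13 + 3·7 + 2·14; 7·13 + 7·7 + 0·14) = (158, 75, 140)
w3 = Pw2 = (1679, 821, 1631)
Pw3 = (18917, 9083, 17500)
w3·Pw3 = 1679·18917 + 821·9083 + 1631·17500 = 67761286; w3·w3 = 1679·1679 + 821·821 + 1631·1631 = 6153243
λ ≈ 67761286/6153243 = 11.012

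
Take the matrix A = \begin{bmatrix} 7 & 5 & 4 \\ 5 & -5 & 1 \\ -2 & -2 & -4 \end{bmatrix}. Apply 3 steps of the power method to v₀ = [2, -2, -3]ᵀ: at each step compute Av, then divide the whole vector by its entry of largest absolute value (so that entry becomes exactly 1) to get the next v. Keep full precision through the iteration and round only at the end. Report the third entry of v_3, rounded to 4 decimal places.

0.3801

Av0 = (-8.00000, 17.00000, 12.00000); divide by 17.00000 → v1 = (-0.47059, 1.00000, 0.70588)
Av1 = (4.52941, -6.64706, -3.88235); divide by -6.64706 → v2 = (-0.68142, 1.00000, 0.58407)
Av2 = (2.56637, -7.82301, -2.97345); divide by -7.82301 → v3 = (-0.32805, 1.00000, 0.38009)
Requested entry of v3: 336/884 = 0.3801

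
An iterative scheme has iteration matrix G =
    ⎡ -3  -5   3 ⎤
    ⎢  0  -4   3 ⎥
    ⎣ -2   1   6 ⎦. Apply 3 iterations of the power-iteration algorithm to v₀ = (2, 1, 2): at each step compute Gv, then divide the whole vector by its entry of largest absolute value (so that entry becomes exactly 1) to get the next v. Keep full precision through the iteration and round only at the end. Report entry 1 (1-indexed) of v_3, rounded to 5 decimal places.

0.01994

Gv0 = (-5.000000, 2.000000, 9.000000); divide by 9.000000 → v1 = (-0.555556, 0.222222, 1.000000)
Gv1 = (3.555556, 2.111111, 7.333333); divide by 7.333333 → v2 = (0.484848, 0.287879, 1.000000)
Gv2 = (0.106061, 1.848485, 5.318182); divide by 5.318182 → v3 = (0.019943, 0.347578, 1.000000)
Requested entry of v3: 7/351 = 0.01994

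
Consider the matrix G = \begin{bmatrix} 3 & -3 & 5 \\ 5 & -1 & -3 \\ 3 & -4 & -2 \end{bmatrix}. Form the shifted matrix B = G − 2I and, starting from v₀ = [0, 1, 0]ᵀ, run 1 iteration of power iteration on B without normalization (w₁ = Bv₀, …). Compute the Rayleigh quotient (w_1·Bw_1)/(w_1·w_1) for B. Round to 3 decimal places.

μ ≈ -1.529

B = G − 2I has rows (1, -3, 5); (5, -3, -3); (3, -4, -4)
w1 = Bv₀ = (-3, -3, -4)
Bw1 = (-14, 6, 19)
w1·Bw1 = -52; w1·w1 = 34; μ ≈ -52/34 = -1.529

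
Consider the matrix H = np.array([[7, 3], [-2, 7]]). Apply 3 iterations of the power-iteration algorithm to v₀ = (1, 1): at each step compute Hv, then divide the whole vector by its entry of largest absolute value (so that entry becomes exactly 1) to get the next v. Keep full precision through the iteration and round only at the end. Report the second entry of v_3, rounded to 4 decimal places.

-0.1016

Hv0 = (10.00000, 5.00000); divide by 10.00000 → v1 = (1.00000, 0.50000)
Hv1 = (8.50000, 1.50000); divide by 8.50000 → v2 = (1.00000, 0.17647)
Hv2 = (7.52941, -0.76471); divide by 7.52941 → v3 = (1.00000, -0.10156)
Requested entry of v3: -65/640 = -0.1016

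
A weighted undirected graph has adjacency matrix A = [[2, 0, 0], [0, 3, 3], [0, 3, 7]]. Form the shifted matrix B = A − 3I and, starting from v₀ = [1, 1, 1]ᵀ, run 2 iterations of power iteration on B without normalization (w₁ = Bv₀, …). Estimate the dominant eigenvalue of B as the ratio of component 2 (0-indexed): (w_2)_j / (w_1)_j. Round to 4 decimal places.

μ ≈ 5.2857

B = A − 3I has rows (-1, 0, 0); (0, 0, 3); (0, 3, 4)
w1 = Bv₀ = ((-1)·1 + 0·1 + 0·1; 0·1 + 0·1 + 3·1; 0·1 + 3·1 + 4·1) = (-1, 3, 7)
w2 = Bw1 = ((-1)·(-1) + 0·3 + 0·7; 0·(-1) + 0·3 + 3·7; 0·(-1) + 3·3 + 4·7) = (1, 21, 37)
Ratio: 37/7 = 5.2857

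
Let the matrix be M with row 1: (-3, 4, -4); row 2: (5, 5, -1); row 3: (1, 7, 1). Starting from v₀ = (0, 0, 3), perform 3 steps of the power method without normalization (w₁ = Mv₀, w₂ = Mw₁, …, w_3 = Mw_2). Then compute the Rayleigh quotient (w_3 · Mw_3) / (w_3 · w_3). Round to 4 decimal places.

w1 = Mv₀ = ((-3)·0 + 4·0 + (-4)·3; 5·0 + 5·0 + (-1)·3; 1·0 + 7·0 + 1·3) = (-12, -3, 3)
w2 = Mw1 = ((-3)·(-12) + 4·(-3) + (-4)·3; 5·(-12) + 5·(-3) + (-1)·3; 1·(-12) + 7·(-3) + 1·3) = (12, -78, -30)
w3 = Mw2 = (-228, -300, -564)
Mw3 = (1740, -2076, -2892)
w3·Mw3 = (-228)·1740 + (-300)·(-2076) + (-564)·(-2892) = 1857168; w3·w3 = (-228)·(-228) + (-300)·(-300) + (-564)·(-564) = 460080
λ ≈ 1857168/460080 = 4.0366

λ ≈ 4.0366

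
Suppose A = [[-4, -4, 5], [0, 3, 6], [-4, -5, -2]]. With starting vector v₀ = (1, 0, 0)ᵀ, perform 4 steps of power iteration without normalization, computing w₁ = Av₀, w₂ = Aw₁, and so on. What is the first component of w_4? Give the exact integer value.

w1 = Av₀ = ((-4)·1 + (-4)·0 + 5·0; 0·1 + 3·0 + 6·0; (-4)·1 + (-5)·0 + (-2)·0) = (-4, 0, -4)
w2 = Aw1 = ((-4)·(-4) + (-4)·0 + 5·(-4); 0·(-4) + 3·0 + 6·(-4); (-4)·(-4) + (-5)·0 + (-2)·(-4)) = (-4, -24, 24)
w3 = Aw2 = (232, 72, 88)
w4 = Aw3 = (-776, 744, -1464)
The requested component of w4 is -776.

-776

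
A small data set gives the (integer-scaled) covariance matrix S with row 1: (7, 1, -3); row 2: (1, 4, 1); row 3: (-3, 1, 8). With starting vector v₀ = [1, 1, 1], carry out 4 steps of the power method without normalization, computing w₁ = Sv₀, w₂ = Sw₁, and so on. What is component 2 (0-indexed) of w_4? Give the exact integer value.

2189

w1 = Sv₀ = (7·1 + 1·1 + (-3)·1; 1·1 + 4·1 + 1·1; (-3)·1 + 1·1 + 8·1) = (5, 6, 6)
w2 = Sw1 = (7·5 + 1·6 + (-3)·6; 1·5 + 4·6 + 1·6; (-3)·5 + 1·6 + 8·6) = (23, 35, 39)
w3 = Sw2 = (79, 202, 278)
w4 = Sw3 = (-79, 1165, 2189)
The requested component of w4 is 2189.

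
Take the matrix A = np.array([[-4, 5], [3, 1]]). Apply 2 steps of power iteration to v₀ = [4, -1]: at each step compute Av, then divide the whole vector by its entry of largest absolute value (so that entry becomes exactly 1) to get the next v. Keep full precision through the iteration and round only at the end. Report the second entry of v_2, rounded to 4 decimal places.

Av0 = (-21.00000, 11.00000); divide by -21.00000 → v1 = (1.00000, -0.52381)
Av1 = (-6.61905, 2.47619); divide by -6.61905 → v2 = (1.00000, -0.37410)
Requested entry of v2: -52/139 = -0.3741

-0.3741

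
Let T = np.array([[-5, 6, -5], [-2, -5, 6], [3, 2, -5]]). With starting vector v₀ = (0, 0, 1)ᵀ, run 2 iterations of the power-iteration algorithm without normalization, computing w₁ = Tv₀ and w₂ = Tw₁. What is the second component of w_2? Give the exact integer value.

-50

w1 = Tv₀ = (-5, 6, -5)
w2 = Tw1 = (86, -50, 22)
The requested component of w2 is -50.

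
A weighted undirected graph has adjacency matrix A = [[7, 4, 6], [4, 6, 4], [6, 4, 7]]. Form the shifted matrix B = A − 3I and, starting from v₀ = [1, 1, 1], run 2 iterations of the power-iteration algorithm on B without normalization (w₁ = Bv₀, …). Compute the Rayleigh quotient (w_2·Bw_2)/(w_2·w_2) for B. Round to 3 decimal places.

B = A − 3I has rows (4, 4, 6); (4, 3, 4); (6, 4, 4)
w1 = Bv₀ = (4·1 + 4·1 + 6·1; 4·1 + 3·1 + 4·1; 6·1 + 4·1 + 4·1) = (14, 11, 14)
w2 = Bw1 = (4·14 + 4·11 + 6·14; 4·14 + 3·11 + 4·14; 6·14 + 4·11 + 4·14) = (184, 145, 184)
Bw2 = (2420, 1907, 2420)
w2·Bw2 = 1167075; w2·w2 = 88737; μ ≈ 1167075/88737 = 13.152

13.152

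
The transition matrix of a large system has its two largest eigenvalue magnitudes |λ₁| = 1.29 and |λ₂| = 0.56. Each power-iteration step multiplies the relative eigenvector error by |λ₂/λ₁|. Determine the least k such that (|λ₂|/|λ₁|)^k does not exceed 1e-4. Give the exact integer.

12

|λ₂/λ₁| = 0.56/1.29 = 0.43411
Need k ≥ ln(1e-4) / ln(0.43411) = -9.2103 / -0.8345 ≈ 11.037
Smallest integer k satisfying the bound: 12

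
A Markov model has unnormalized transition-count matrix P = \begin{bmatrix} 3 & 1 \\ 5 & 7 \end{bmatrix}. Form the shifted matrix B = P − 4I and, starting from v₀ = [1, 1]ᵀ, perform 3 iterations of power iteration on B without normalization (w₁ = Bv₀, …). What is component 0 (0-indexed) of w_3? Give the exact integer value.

B = P − 4I has rows (-1, 1); (5, 3)
w1 = Bv₀ = ((-1)·1 + 1·1; 5·1 + 3·1) = (0, 8)
w2 = Bw1 = ((-1)·0 + 1·8; 5·0 + 3·8) = (8, 24)
w3 = Bw2 = (16, 112)
Requested component of w3: 16

16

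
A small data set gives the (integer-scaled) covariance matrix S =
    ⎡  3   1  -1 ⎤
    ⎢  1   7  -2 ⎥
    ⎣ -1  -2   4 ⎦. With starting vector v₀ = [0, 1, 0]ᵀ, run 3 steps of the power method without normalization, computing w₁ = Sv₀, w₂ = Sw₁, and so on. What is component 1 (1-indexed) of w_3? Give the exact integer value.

113

w1 = Sv₀ = (1, 7, -2)
w2 = Sw1 = (12, 54, -23)
w3 = Sw2 = (113, 436, -212)
The requested component of w3 is 113.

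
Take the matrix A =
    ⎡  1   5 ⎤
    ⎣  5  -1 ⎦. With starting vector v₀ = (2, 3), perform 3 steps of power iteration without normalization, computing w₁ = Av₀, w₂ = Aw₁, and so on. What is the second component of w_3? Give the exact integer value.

182

w1 = Av₀ = (17, 7)
w2 = Aw1 = (52, 78)
w3 = Aw2 = (442, 182)
The requested component of w3 is 182.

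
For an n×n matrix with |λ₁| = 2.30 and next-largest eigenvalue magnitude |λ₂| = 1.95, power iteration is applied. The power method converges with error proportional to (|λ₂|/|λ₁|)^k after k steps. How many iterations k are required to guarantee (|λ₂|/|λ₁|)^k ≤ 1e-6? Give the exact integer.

|λ₂/λ₁| = 1.95/2.30 = 0.84783
Need k ≥ ln(1e-6) / ln(0.84783) = -13.8155 / -0.1651 ≈ 83.690
Smallest integer k satisfying the bound: 84

84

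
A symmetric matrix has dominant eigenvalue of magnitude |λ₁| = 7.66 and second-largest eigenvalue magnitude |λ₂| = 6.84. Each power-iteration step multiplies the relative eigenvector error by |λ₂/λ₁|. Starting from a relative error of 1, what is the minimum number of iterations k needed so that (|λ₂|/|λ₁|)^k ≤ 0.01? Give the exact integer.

41

|λ₂/λ₁| = 6.84/7.66 = 0.89295
Need k ≥ ln(0.01) / ln(0.89295) = -4.6052 / -0.1132 ≈ 40.673
Smallest integer k satisfying the bound: 41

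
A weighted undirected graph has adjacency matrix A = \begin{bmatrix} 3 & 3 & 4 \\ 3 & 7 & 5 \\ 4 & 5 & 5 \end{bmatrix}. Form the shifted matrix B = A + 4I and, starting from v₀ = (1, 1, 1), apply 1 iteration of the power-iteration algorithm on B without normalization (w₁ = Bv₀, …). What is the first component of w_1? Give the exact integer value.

14

B = A + 4I has rows (7, 3, 4); (3, 11, 5); (4, 5, 9)
w1 = Bv₀ = (14, 19, 18)
Requested component of w1: 14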